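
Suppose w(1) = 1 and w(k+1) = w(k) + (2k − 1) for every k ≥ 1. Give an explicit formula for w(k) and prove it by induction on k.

Claim: w(k) = k^2 − 2k + 2.

Base case: w(1) = 1, and 1^2 − 2·1 + 2 = 1.
Assume w(j) = j^2 − 2j + 2.
Then w(j+1) = w(j) + (2j − 1) = (j^2 − 2j + 2) + (2j − 1) = j^2 + 1,
and (j+1)^2 − 2·(j+1) + 2 = j^2 + 1.
This completes the inductive step, so w(k) = k^2 − 2k + 2 for all k ≥ 1.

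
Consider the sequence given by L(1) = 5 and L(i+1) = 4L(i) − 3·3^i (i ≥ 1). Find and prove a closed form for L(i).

Claim: L(i) = -4^i + 3·3^i.

Base case: L(1) = 5, and -4^1 + 3·3^1 = -4 + 9 = 5.
Assume L(k) = -4^k + 3·3^k for some k ≥ 1.
Then L(k+1) = 4L(k) − 3·3^k = 4·(-4^k + 3·3^k) − 3·3^k = -4^{k+1} + 12·3^k − 3·3^k = -4^{k+1} + 9·3^k = -4^{k+1} + 3·3^{k+1}.
By induction, L(i) = -4^i + 3·3^i for all i ≥ 1.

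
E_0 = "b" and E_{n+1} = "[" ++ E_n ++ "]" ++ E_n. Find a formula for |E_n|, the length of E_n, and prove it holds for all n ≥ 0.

Claim: |E_n| = 3·2^n − 2.

Base case: |E_0| = 1, and 3·2^0 − 2 = 1.
Assume |E_r| = 3·2^r − 2.
Then |E_{r+1}| = 1 + |E_r| + 1 + |E_r| = 2|E_r| + 2 = 2(3·2^r − 2) + 2 = 3·2^{r+1} − 4 + 2 = 3·2^{r+1} − 2.
Hence |E_n| = 3·2^n − 2 for every n ≥ 0, by induction.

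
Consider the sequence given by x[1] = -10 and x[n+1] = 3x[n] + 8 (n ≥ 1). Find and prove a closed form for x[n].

Claim: x[n] = -2·3^n − 4.

Base case: x[1] = -10, and -2·3^1 − 4 = -6 − 4 = -10.
Assume x[r] = -2·3^r − 4 for some r ≥ 1.
Then x[r+1] = 3x[r] + 8 = 3·(-2·3^r − 4) + 8 = -6·3^r − 12 + 8 = -2·3^{r+1} − 4.
This completes the inductive step, so x[n] = -2·3^n − 4 for all n ≥ 1.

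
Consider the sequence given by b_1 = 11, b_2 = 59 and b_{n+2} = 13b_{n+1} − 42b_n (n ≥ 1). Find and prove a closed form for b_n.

Claim: b_n = 3·6^n − 7^n.

Base cases: b_1 = 11 and 3·6^1 − 7^1 = 11; b_2 = 59 and 3·6^2 − 7^2 = 59.
Assume b_j = 3·6^j − 7^j for all 1 ≤ j ≤ k, where k ≥ 2.
Then b_{k+1} = 13b_k − 42b_{k−1} = 13·(3·6^k − 7^k) − 42·(3·6^{k−1} − 7^{k−1}) = 3·(13·6 − 42)6^{k−1} − (13·7 − 42)7^{k−1} = 108·6^{k−1} − 49·7^{k−1} = 3·6^{k+1} − 7^{k+1}.
By strong induction, b_n = 3·6^n − 7^n for all n ≥ 1.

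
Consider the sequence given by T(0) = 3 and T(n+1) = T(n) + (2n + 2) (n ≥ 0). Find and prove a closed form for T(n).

Claim: T(n) = n^2 + n + 3.

Base case: T(0) = 3, and 0^2 + 0 + 3 = 3.
Assume T(r) = r^2 + r + 3.
Then T(r+1) = T(r) + (2r + 2) = (r^2 + r + 3) + (2r + 2) = r^2 + 3r + 5,
and (r+1)^2 + (r+1) + 3 = r^2 + 3r + 5.
Hence T(n) = n^2 + n + 3 for every n ≥ 0, by induction.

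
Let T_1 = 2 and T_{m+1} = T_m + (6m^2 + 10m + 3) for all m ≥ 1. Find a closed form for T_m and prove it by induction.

Claim: T_m = 2m^3 + 2m^2 − m − 1.

Base case: T_1 = 2, and 2·1^3 + 2·1^2 − 1 − 1 = 2.
Assume T_k = 2k^3 + 2k^2 − k − 1.
Then T_{k+1} = T_k + (6k^2 + 10k + 3) = (2k^3 + 2k^2 − k − 1) + (6k^2 + 10k + 3) = 2k^3 + 8k^2 + 9k + 2,
and 2·(k+1)^3 + 2·(k+1)^2 − (k+1) − 1 = 2k^3 + 8k^2 + 9k + 2.
Hence T_m = 2m^3 + 2m^2 − m − 1 for every m ≥ 1, by induction.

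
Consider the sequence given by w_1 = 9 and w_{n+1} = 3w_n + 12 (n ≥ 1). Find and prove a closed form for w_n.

Claim: w_n = 5·3^n − 6.

Base case: w_1 = 9, and 5·3^1 − 6 = 15 − 6 = 9.
Assume w_j = 5·3^j − 6 for some j ≥ 1.
Then w_{j+1} = 3w_j + 12 = 3·(5·3^j − 6) + 12 = 15·3^j − 18 + 12 = 5·3^{j+1} − 6.
Hence w_n = 5·3^n − 6 for every n ≥ 1, by induction.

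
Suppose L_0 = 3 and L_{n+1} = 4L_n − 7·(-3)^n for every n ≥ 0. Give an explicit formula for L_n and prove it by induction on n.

Claim: L_n = 2·4^n + (-3)^n.

Base case: L_0 = 3, and 2·4^0 + (-3)^0 = 2 + 1 = 3.
Assume L_m = 2·4^m + (-3)^m for some m ≥ 0.
Then L_{m+1} = 4L_m − 7·(-3)^m = 4·(2·4^m + (-3)^m) − 7·(-3)^m = 2·4^{m+1} + 4·(-3)^m − 7·(-3)^m = 2·4^{m+1} − 3·(-3)^m = 2·4^{m+1} + (-3)^{m+1}.
Hence L_n = 2·4^n + (-3)^n for every n ≥ 0, by induction.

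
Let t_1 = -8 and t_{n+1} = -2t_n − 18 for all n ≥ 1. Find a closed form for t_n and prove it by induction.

Claim: t_n = (-2)^n − 6.

Base case: t_1 = -8, and (-2)^1 − 6 = -2 − 6 = -8.
Assume t_r = (-2)^r − 6 for some r ≥ 1.
Then t_{r+1} = -2t_r − 18 = -2·((-2)^r − 6) − 18 = -2·(-2)^r + 12 − 18 = (-2)^{r+1} − 6.
This completes the inductive step, so t_n = (-2)^n − 6 for all n ≥ 1.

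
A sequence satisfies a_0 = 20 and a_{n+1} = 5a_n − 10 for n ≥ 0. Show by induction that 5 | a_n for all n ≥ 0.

Base case: a_0 = 20 = 5·4, so 5 | a_0.
Assume 5 | a_k, so a_k = 5t for some integer t.
Then a_{k+1} = 5a_k − 10 = 5·(5t) − 10 = 5(5t − 2), so 5 | a_{k+1}.
Hence 5 | a_n for every n ≥ 0, by induction.

5 | a_n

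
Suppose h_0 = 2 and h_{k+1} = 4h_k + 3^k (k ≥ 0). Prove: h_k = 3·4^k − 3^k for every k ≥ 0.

Base case: h_0 = 2, and 3·4^0 − 3^0 = 3 − 1 = 2.
Assume h_m = 3·4^m − 3^m for some m ≥ 0.
Then h_{m+1} = 4h_m + 3^m = 4·(3·4^m − 3^m) + 3^m = 3·4^{m+1} − 4·3^m + 3^m = 3·4^{m+1} − 3·3^m = 3·4^{m+1} − 3^{m+1}.
This completes the inductive step, so h_k = 3·4^k − 3^k for all k ≥ 0.

h_k = 3·4^k − 3^k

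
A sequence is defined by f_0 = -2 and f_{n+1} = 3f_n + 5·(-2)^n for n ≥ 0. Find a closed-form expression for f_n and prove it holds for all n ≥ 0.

Claim: f_n = -3^n − (-2)^n.

Base case: f_0 = -2, and -3^0 − (-2)^0 = -1 − 1 = -2.
Assume f_j = -3^j − (-2)^j for some j ≥ 0.
Then f_{j+1} = 3f_j + 5·(-2)^j = 3·(-3^j − (-2)^j) + 5·(-2)^j = -3^{j+1} − 3·(-2)^j + 5·(-2)^j = -3^{j+1} + 2·(-2)^j = -3^{j+1} − (-2)^{j+1}.
So the formula holds for j+1, and by induction f_n = -3^n − (-2)^n for all n ≥ 0.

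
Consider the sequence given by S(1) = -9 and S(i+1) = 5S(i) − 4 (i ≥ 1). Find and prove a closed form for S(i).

Claim: S(i) = -2·5^i + 1.

Base case: S(1) = -9, and -2·5^1 + 1 = -10 + 1 = -9.
Assume S(j) = -2·5^j + 1 for some j ≥ 1.
Then S(j+1) = 5S(j) − 4 = 5·(-2·5^j + 1) − 4 = -10·5^j + 5 − 4 = -2·5^{j+1} + 1.
This completes the inductive step, so S(i) = -2·5^i + 1 for all i ≥ 1.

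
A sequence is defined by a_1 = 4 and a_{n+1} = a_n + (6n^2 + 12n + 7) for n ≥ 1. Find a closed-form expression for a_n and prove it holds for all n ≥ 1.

Claim: a_n = 2n^3 + 3n^2 + 2n − 3.

Base case: a_1 = 4, and 2·1^3 + 3·1^2 + 2·1 − 3 = 4.
Assume a_k = 2k^3 + 3k^2 + 2k − 3.
Then a_{k+1} = a_k + (6k^2 + 12k + 7) = (2k^3 + 3k^2 + 2k − 3) + (6k^2 + 12k + 7) = 2k^3 + 9k^2 + 14k + 4,
and 2·(k+1)^3 + 3·(k+1)^2 + 2·(k+1) − 3 = 2k^3 + 9k^2 + 14k + 4.
By induction, a_n = 2n^3 + 3n^2 + 2n − 3 for all n ≥ 1.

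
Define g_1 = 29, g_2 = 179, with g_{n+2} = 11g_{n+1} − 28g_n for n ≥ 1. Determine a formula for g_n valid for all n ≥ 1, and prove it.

Claim: g_n = 3·7^n + 2·4^n.

Base cases: g_1 = 29 and 3·7^1 + 2·4^1 = 29; g_2 = 179 and 3·7^2 + 2·4^2 = 179.
Assume g_i = 3·7^i + 2·4^i for all 1 ≤ i ≤ j, where j ≥ 2.
Then g_{j+1} = 11g_j − 28g_{j−1} = 11·(3·7^j + 2·4^j) − 28·(3·7^{j−1} + 2·4^{j−1}) = 3·(11·7 − 28)7^{j−1} + 2·(11·4 − 28)4^{j−1} = 147·7^{j−1} + 32·4^{j−1} = 3·7^{j+1} + 2·4^{j+1}.
By strong induction, g_n = 3·7^n + 2·4^n for all n ≥ 1.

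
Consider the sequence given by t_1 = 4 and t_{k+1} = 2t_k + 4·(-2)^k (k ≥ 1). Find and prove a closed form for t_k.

Claim: t_k = 2^k − (-2)^k.

Base case: t_1 = 4, and 2^1 − (-2)^1 = 2 + 2 = 4.
Assume t_m = 2^m − (-2)^m for some m ≥ 1.
Then t_{m+1} = 2t_m + 4·(-2)^m = 2·(2^m − (-2)^m) + 4·(-2)^m = 2^{m+1} − 2·(-2)^m + 4·(-2)^m = 2^{m+1} + 2·(-2)^m = 2^{m+1} − (-2)^{m+1}.
So the formula holds for m+1, and by induction t_k = 2^k − (-2)^k for all k ≥ 1.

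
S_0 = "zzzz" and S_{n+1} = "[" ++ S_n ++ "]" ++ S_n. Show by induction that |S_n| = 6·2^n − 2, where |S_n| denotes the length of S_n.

Base case: |S_0| = 4, and 6·2^0 − 2 = 4.
Assume |S_m| = 6·2^m − 2.
Then |S_{m+1}| = 1 + |S_m| + 1 + |S_m| = 2|S_m| + 2 = 2(6·2^m − 2) + 2 = 6·2^{m+1} − 4 + 2 = 6·2^{m+1} − 2.
This completes the inductive step, so |S_n| = 6·2^n − 2 for all n ≥ 0.

|S_n| = 6·2^n − 2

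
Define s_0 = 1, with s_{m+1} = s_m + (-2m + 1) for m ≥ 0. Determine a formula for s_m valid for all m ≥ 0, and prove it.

Claim: s_m = -m^2 + 2m + 1.

Base case: s_0 = 1, and -0^2 + 2·0 + 1 = 1.
Assume s_r = -r^2 + 2r + 1.
Then s_{r+1} = s_r + (-2r + 1) = (-r^2 + 2r + 1) + (-2r + 1) = -r^2 + 2,
and -(r+1)^2 + 2·(r+1) + 1 = -r^2 + 2.
By induction, s_m = -m^2 + 2m + 1 for all m ≥ 0.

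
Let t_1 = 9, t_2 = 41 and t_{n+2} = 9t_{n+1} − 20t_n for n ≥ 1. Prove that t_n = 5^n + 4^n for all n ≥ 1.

Base cases: t_1 = 9 and 5^1 + 4^1 = 9; t_2 = 41 and 5^2 + 4^2 = 41.
Assume t_j = 5^j + 4^j for all 1 ≤ j ≤ r, where r ≥ 2.
Then t_{r+1} = 9t_r − 20t_{r−1} = 9·(5^r + 4^r) − 20·(5^{r−1} + 4^{r−1}) = (9·5 − 20)5^{r−1} + (9·4 − 20)4^{r−1} = 25·5^{r−1} + 16·4^{r−1} = 5^{r+1} + 4^{r+1}.
By strong induction, t_n = 5^n + 4^n for all n ≥ 1.

t_n = 5^n + 4^n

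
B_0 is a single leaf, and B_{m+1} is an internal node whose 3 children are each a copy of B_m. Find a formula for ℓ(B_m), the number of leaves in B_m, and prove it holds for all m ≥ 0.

Claim: ℓ(B_m) = 3^m.

Base case: ℓ(B_0) = 1, and 3^0 = 1.
Assume ℓ(B_r) = 3^r.
Then ℓ(B_{r+1}) = 3·ℓ(B_r) = 3·3^r = 3^{r+1}.
So the formula holds for r+1, and by induction ℓ(B_m) = 3^m for all m ≥ 0.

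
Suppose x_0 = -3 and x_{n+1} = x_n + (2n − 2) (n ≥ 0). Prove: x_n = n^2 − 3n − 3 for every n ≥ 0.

Base case: x_0 = -3, and 0^2 − 3·0 − 3 = -3.
Assume x_r = r^2 − 3r − 3.
Then x_{r+1} = x_r + (2r − 2) = (r^2 − 3r − 3) + (2r − 2) = r^2 − r − 5,
and (r+1)^2 − 3·(r+1) − 3 = r^2 − r − 5.
By induction, x_n = n^2 − 3n − 3 for all n ≥ 0.

x_n = n^2 − 3n − 3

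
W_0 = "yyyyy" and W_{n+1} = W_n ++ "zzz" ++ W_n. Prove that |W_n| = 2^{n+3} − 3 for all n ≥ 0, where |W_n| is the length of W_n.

Base case: |W_0| = 5, and 2^{0+3} − 3 = 5.
Assume |W_j| = 2^{j+3} − 3.
Then |W_{j+1}| = |W_j| + 3 + |W_j| = 2|W_j| + 3 = 2(2^{j+3} − 3) + 3 = 2^{j+1+3} − 6 + 3 = 2^{j+1+3} − 3.
Hence |W_n| = 2^{n+3} − 3 for every n ≥ 0, by induction.

|W_n| = 2^{n+3} − 3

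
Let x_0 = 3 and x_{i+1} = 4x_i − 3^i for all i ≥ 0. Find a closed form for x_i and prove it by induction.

Claim: x_i = 2·4^i + 3^i.

Base case: x_0 = 3, and 2·4^0 + 3^0 = 2 + 1 = 3.
Assume x_m = 2·4^m + 3^m for some m ≥ 0.
Then x_{m+1} = 4x_m − 3^m = 4·(2·4^m + 3^m) − 3^m = 2·4^{m+1} + 4·3^m − 3^m = 2·4^{m+1} + 3·3^m = 2·4^{m+1} + 3^{m+1}.
This completes the inductive step, so x_i = 2·4^i + 3^i for all i ≥ 0.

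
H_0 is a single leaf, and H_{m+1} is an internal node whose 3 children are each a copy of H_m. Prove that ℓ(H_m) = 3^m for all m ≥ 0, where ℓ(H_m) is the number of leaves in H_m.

Base case: ℓ(H_0) = 1, and 3^0 = 1.
Assume ℓ(H_r) = 3^r.
Then ℓ(H_{r+1}) = 3·ℓ(H_r) = 3·3^r = 3^{r+1}.
Hence ℓ(H_m) = 3^m for every m ≥ 0, by induction.

ℓ(H_m) = 3^m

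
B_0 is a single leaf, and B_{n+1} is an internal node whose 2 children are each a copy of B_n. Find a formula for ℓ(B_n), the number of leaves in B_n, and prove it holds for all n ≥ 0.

Claim: ℓ(B_n) = 2^n.

Base case: ℓ(B_0) = 1, and 2^0 = 1.
Assume ℓ(B_r) = 2^r.
Then ℓ(B_{r+1}) = 2·ℓ(B_r) = 2·2^r = 2^{r+1}.
This completes the inductive step, so ℓ(B_n) = 2^n for all n ≥ 0.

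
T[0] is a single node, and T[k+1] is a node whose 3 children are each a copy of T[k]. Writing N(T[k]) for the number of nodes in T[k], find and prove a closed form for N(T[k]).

Claim: N(T[k]) = (3^{k+1} − 1)/2.

Base case: N(T[0]) = 1, and (3^{0+1} − 1)/2 = 1.
Assume N(T[m]) = (3^{m+1} − 1)/2.
Then N(T[m+1]) = 1 + 3N(T[m]) = 1 + 3·(3^{m+1} − 1)/2 = 1 + (3^{m+2} − 3)/2 = (2 + 3^{m+2} − 3)/2 = (3^{m+2} − 1)/2.
Hence N(T[k]) = (3^{k+1} − 1)/2 for every k ≥ 0, by induction.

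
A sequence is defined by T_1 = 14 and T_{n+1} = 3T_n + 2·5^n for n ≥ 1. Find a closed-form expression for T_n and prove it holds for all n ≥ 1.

Claim: T_n = 3·3^n + 5^n.

Base case: T_1 = 14, and 3·3^1 + 5^1 = 9 + 5 = 14.
Assume T_k = 3·3^k + 5^k for some k ≥ 1.
Then T_{k+1} = 3T_k + 2·5^k = 3·(3·3^k + 5^k) + 2·5^k = 3·3^{k+1} + 3·5^k + 2·5^k = 3·3^{k+1} + 5·5^k = 3·3^{k+1} + 5^{k+1}.
This completes the inductive step, so T_n = 3·3^n + 5^n for all n ≥ 1.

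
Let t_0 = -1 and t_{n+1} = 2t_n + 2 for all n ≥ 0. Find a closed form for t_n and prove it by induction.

Claim: t_n = 2^n − 2.

Base case: t_0 = -1, and 2^0 − 2 = 1 − 2 = -1.
Assume t_r = 2^r − 2 for some r ≥ 0.
Then t_{r+1} = 2t_r + 2 = 2·(2^r − 2) + 2 = 2^{r+1} − 4 + 2 = 2^{r+1} − 2.
So the formula holds for r+1, and by induction t_n = 2^n − 2 for all n ≥ 0.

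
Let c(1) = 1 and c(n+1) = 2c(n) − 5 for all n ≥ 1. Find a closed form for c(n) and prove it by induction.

Claim: c(n) = -2^{n+1} + 5.

Base case: c(1) = 1, and -2^{1+1} + 5 = -4 + 5 = 1.
Assume c(j) = -2^{j+1} + 5 for some j ≥ 1.
Then c(j+1) = 2c(j) − 5 = 2·(-2^{j+1} + 5) − 5 = -2^{j+2} + 10 − 5 = -2^{j+2} + 5.
By induction, c(n) = -2^{n+1} + 5 for all n ≥ 1.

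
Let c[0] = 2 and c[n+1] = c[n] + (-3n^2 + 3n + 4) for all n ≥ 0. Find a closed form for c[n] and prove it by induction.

Claim: c[n] = -n^3 + 3n^2 + 2n + 2.

Base case: c[0] = 2, and -0^3 + 3·0^2 + 2·0 + 2 = 2.
Assume c[r] = -r^3 + 3r^2 + 2r + 2.
Then c[r+1] = c[r] + (-3r^2 + 3r + 4) = (-r^3 + 3r^2 + 2r + 2) + (-3r^2 + 3r + 4) = -r^3 + 5r + 6,
and -(r+1)^3 + 3·(r+1)^2 + 2·(r+1) + 2 = -r^3 + 5r + 6.
Hence c[n] = -n^3 + 3n^2 + 2n + 2 for every n ≥ 0, by induction.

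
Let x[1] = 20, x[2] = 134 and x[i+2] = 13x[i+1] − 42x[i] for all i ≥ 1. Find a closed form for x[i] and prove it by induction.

Claim: x[i] = 6^i + 2·7^i.

Base cases: x[1] = 20 and 6^1 + 2·7^1 = 20; x[2] = 134 and 6^2 + 2·7^2 = 134.
Assume x[j] = 6^j + 2·7^j for all 1 ≤ j ≤ m, where m ≥ 2.
Then x[m+1] = 13x[m] − 42x[m−1] = 13·(6^m + 2·7^m) − 42·(6^{m−1} + 2·7^{m−1}) = (13·6 − 42)6^{m−1} + 2·(13·7 − 42)7^{m−1} = 36·6^{m−1} + 98·7^{m−1} = 6^{m+1} + 2·7^{m+1}.
Hence x[i] = 6^i + 2·7^i for every i ≥ 1, by strong induction.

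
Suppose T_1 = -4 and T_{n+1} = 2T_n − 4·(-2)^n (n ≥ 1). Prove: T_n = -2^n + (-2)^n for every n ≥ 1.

Base case: T_1 = -4, and -2^1 + (-2)^1 = -2 − 2 = -4.
Assume T_j = -2^j + (-2)^j for some j ≥ 1.
Then T_{j+1} = 2T_j − 4·(-2)^j = 2·(-2^j + (-2)^j) − 4·(-2)^j = -2^{j+1} + 2·(-2)^j − 4·(-2)^j = -2^{j+1} − 2·(-2)^j = -2^{j+1} + (-2)^{j+1}.
So the formula holds for j+1, and by induction T_n = -2^n + (-2)^n for all n ≥ 1.

T_n = -2^n + (-2)^n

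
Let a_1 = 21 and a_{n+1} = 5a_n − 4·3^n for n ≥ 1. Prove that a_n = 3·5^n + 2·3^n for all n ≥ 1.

Base case: a_1 = 21, and 3·5^1 + 2·3^1 = 15 + 6 = 21.
Assume a_j = 3·5^j + 2·3^j for some j ≥ 1.
Then a_{j+1} = 5a_j − 4·3^j = 5·(3·5^j + 2·3^j) − 4·3^j = 3·5^{j+1} + 10·3^j − 4·3^j = 3·5^{j+1} + 6·3^j = 3·5^{j+1} + 2·3^{j+1}.
Hence a_n = 3·5^n + 2·3^n for every n ≥ 1, by induction.

a_n = 3·5^n + 2·3^n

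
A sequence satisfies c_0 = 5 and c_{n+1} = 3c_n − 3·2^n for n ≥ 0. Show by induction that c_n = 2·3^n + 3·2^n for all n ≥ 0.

Base case: c_0 = 5, and 2·3^0 + 3·2^0 = 2 + 3 = 5.
Assume c_r = 2·3^r + 3·2^r for some r ≥ 0.
Then c_{r+1} = 3c_r − 3·2^r = 3·(2·3^r + 3·2^r) − 3·2^r = 2·3^{r+1} + 9·2^r − 3·2^r = 2·3^{r+1} + 6·2^r = 2·3^{r+1} + 3·2^{r+1}.
By induction, c_n = 2·3^n + 3·2^n for all n ≥ 0.

c_n = 2·3^n + 3·2^n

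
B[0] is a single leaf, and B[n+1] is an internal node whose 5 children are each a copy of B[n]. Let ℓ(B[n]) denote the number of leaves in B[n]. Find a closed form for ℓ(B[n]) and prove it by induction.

Claim: ℓ(B[n]) = 5^n.

Base case: ℓ(B[0]) = 1, and 5^0 = 1.
Assume ℓ(B[r]) = 5^r.
Then ℓ(B[r+1]) = 5·ℓ(B[r]) = 5·5^r = 5^{r+1}.
By induction, ℓ(B[n]) = 5^n for all n ≥ 0.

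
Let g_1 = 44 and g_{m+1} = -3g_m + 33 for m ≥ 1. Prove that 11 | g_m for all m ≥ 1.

Base case: g_1 = 44 = 11·4, so 11 | g_1.
Assume 11 | g_j, so g_j = 11t for some integer t.
Then g_{j+1} = -3g_j + 33 = -3·(11t) + 33 = 11(-3t + 3), so 11 | g_{j+1}.
So the property holds for j+1, and by induction 11 | g_m for all m ≥ 1.

11 | g_m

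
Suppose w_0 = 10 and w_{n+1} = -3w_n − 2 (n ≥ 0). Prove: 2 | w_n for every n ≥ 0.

Base case: w_0 = 10 = 2·5, so 2 | w_0.
Assume 2 | w_m, so w_m = 2t for some integer t.
Then w_{m+1} = -3w_m − 2 = -3·(2t) − 2 = 2(-3t − 1), so 2 | w_{m+1}.
So the property holds for m+1, and by induction 2 | w_n for all n ≥ 0.

2 | w_n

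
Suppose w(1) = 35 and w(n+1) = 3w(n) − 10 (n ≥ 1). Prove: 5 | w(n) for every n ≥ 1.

Base case: w(1) = 35 = 5·7, so 5 | w(1).
Assume 5 | w(k), so w(k) = 5t for some integer t.
Then w(k+1) = 3w(k) − 10 = 3·(5t) − 10 = 5(3t − 2), so 5 | w(k+1).
This completes the inductive step, so 5 | w(n) for all n ≥ 1.

5 | w(n)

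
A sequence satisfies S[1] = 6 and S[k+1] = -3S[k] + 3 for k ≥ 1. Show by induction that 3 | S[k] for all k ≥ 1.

Base case: S[1] = 6 = 3·2, so 3 | S[1].
Assume 3 | S[m], so S[m] = 3t for some integer t.
Then S[m+1] = -3S[m] + 3 = -3·(3t) + 3 = 3(-3t + 1), so 3 | S[m+1].
Hence 3 | S[k] for every k ≥ 1, by induction.

3 | S[k]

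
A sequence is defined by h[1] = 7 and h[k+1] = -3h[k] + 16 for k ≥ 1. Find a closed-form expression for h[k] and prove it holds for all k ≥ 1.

Claim: h[k] = -(-3)^k + 4.

Base case: h[1] = 7, and -(-3)^1 + 4 = 3 + 4 = 7.
Assume h[j] = -(-3)^j + 4 for some j ≥ 1.
Then h[j+1] = -3h[j] + 16 = -3·(-(-3)^j + 4) + 16 = 3·(-3)^j − 12 + 16 = -(-3)^{j+1} + 4.
This completes the inductive step, so h[k] = -(-3)^k + 4 for all k ≥ 1.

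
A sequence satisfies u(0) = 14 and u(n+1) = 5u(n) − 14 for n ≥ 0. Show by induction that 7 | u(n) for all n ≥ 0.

Base case: u(0) = 14 = 7·2, so 7 | u(0).
Assume 7 | u(k), so u(k) = 7t for some integer t.
Then u(k+1) = 5u(k) − 14 = 5·(7t) − 14 = 7(5t − 2), so 7 | u(k+1).
This completes the inductive step, so 7 | u(n) for all n ≥ 0.

7 | u(n)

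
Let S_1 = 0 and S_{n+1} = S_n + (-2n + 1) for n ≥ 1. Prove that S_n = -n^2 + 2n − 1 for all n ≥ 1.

Base case: S_1 = 0, and -1^2 + 2·1 − 1 = 0.
Assume S_m = -m^2 + 2m − 1.
Then S_{m+1} = S_m + (-2m + 1) = (-m^2 + 2m − 1) + (-2m + 1) = -m^2,
and -(m+1)^2 + 2·(m+1) − 1 = -m^2.
This completes the inductive step, so S_n = -n^2 + 2n − 1 for all n ≥ 1.

S_n = -n^2 + 2n − 1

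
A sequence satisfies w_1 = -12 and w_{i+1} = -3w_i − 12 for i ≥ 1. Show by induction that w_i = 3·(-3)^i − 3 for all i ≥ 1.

Base case: w_1 = -12, and 3·(-3)^1 − 3 = -9 − 3 = -12.
Assume w_r = 3·(-3)^r − 3 for some r ≥ 1.
Then w_{r+1} = -3w_r − 12 = -3·(3·(-3)^r − 3) − 12 = -9·(-3)^r + 9 − 12 = 3·(-3)^{r+1} − 3.
This completes the inductive step, so w_i = 3·(-3)^i − 3 for all i ≥ 1.

w_i = 3·(-3)^i − 3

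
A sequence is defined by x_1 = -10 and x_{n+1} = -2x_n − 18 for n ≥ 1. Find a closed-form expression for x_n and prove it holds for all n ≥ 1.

Claim: x_n = 2·(-2)^n − 6.

Base case: x_1 = -10, and 2·(-2)^1 − 6 = -4 − 6 = -10.
Assume x_r = 2·(-2)^r − 6 for some r ≥ 1.
Then x_{r+1} = -2x_r − 18 = -2·(2·(-2)^r − 6) − 18 = -4·(-2)^r + 12 − 18 = 2·(-2)^{r+1} − 6.
This completes the inductive step, so x_n = 2·(-2)^n − 6 for all n ≥ 1.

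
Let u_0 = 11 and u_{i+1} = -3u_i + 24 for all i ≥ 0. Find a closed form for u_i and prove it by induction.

Claim: u_i = 5·(-3)^i + 6.

Base case: u_0 = 11, and 5·(-3)^0 + 6 = 5 + 6 = 11.
Assume u_k = 5·(-3)^k + 6 for some k ≥ 0.
Then u_{k+1} = -3u_k + 24 = -3·(5·(-3)^k + 6) + 24 = -15·(-3)^k − 18 + 24 = 5·(-3)^{k+1} + 6.
So the formula holds for k+1, and by induction u_i = 5·(-3)^i + 6 for all i ≥ 0.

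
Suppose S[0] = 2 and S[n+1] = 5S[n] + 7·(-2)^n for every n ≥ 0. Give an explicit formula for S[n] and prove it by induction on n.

Claim: S[n] = 3·5^n − (-2)^n.

Base case: S[0] = 2, and 3·5^0 − (-2)^0 = 3 − 1 = 2.
Assume S[r] = 3·5^r − (-2)^r for some r ≥ 0.
Then S[r+1] = 5S[r] + 7·(-2)^r = 5·(3·5^r − (-2)^r) + 7·(-2)^r = 3·5^{r+1} − 5·(-2)^r + 7·(-2)^r = 3·5^{r+1} + 2·(-2)^r = 3·5^{r+1} − (-2)^{r+1}.
Hence S[n] = 3·5^n − (-2)^n for every n ≥ 0, by induction.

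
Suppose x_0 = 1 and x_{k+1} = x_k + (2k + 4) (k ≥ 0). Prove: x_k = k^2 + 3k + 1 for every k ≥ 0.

Base case: x_0 = 1, and 0^2 + 3·0 + 1 = 1.
Assume x_j = j^2 + 3j + 1.
Then x_{j+1} = x_j + (2j + 4) = (j^2 + 3j + 1) + (2j + 4) = j^2 + 5j + 5,
and (j+1)^2 + 3·(j+1) + 1 = j^2 + 5j + 5.
Hence x_k = k^2 + 3k + 1 for every k ≥ 0, by induction.

x_k = k^2 + 3k + 1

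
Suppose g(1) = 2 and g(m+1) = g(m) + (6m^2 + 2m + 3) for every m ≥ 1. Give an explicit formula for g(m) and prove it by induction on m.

Claim: g(m) = 2m^3 − 2m^2 + 3m − 1.

Base case: g(1) = 2, and 2·1^3 − 2·1^2 + 3·1 − 1 = 2.
Assume g(r) = 2r^3 − 2r^2 + 3r − 1.
Then g(r+1) = g(r) + (6r^2 + 2r + 3) = (2r^3 − 2r^2 + 3r − 1) + (6r^2 + 2r + 3) = 2r^3 + 4r^2 + 5r + 2,
and 2·(r+1)^3 − 2·(r+1)^2 + 3·(r+1) − 1 = 2r^3 + 4r^2 + 5r + 2.
This completes the inductive step, so g(m) = 2m^3 − 2m^2 + 3m − 1 for all m ≥ 1.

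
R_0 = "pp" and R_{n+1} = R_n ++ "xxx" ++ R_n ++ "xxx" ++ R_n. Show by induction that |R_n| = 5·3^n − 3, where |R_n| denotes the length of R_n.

Base case: |R_0| = 2, and 5·3^0 − 3 = 2.
Assume |R_m| = 5·3^m − 3.
Then |R_{m+1}| = 3|R_m| + 6 = 3(5·3^m − 3) + 6 = 5·3^{m+1} − 9 + 6 = 5·3^{m+1} − 3.
So the formula holds for m+1, and by induction |R_n| = 5·3^n − 3 for all n ≥ 0.

|R_n| = 5·3^n − 3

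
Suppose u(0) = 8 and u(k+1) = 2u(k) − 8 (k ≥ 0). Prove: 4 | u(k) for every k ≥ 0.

Base case: u(0) = 8 = 4·2, so 4 | u(0).
Assume 4 | u(j), so u(j) = 4t for some integer t.
Then u(j+1) = 2u(j) − 8 = 2·(4t) − 8 = 4(2t − 2), so 4 | u(j+1).
By induction, 4 | u(k) for all k ≥ 0.

4 | u(k)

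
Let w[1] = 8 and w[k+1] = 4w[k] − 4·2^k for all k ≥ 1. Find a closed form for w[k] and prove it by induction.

Claim: w[k] = 4^k + 2·2^k.

Base case: w[1] = 8, and 4^1 + 2·2^1 = 4 + 4 = 8.
Assume w[r] = 4^r + 2·2^r for some r ≥ 1.
Then w[r+1] = 4w[r] − 4·2^r = 4·(4^r + 2·2^r) − 4·2^r = 4^{r+1} + 8·2^r − 4·2^r = 4^{r+1} + 4·2^r = 4^{r+1} + 2·2^{r+1}.
Hence w[k] = 4^k + 2·2^k for every k ≥ 1, by induction.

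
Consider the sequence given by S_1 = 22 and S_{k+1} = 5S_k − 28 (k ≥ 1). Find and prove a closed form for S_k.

Claim: S_k = 3·5^k + 7.

Base case: S_1 = 22, and 3·5^1 + 7 = 15 + 7 = 22.
Assume S_j = 3·5^j + 7 for some j ≥ 1.
Then S_{j+1} = 5S_j − 28 = 5·(3·5^j + 7) − 28 = 15·5^j + 35 − 28 = 3·5^{j+1} + 7.
This completes the inductive step, so S_k = 3·5^k + 7 for all k ≥ 1.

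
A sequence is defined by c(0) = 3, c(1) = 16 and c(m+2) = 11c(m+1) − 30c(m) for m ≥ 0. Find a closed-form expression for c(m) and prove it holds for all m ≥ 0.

Claim: c(m) = 2·5^m + 6^m.

Base cases: c(0) = 3 and 2·5^0 + 6^0 = 3; c(1) = 16 and 2·5^1 + 6^1 = 16.
Assume c(j) = 2·5^j + 6^j for all 0 ≤ j ≤ r, where r ≥ 1.
Then c(r+1) = 11c(r) − 30c(r−1) = 11·(2·5^r + 6^r) − 30·(2·5^{r−1} + 6^{r−1}) = 2·(11·5 − 30)5^{r−1} + (11·6 − 30)6^{r−1} = 50·5^{r−1} + 36·6^{r−1} = 2·5^{r+1} + 6^{r+1}.
Hence c(m) = 2·5^m + 6^m for every m ≥ 0, by strong induction.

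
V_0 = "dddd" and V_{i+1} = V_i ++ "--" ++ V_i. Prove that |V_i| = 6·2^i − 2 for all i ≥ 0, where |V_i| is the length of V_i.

Base case: |V_0| = 4, and 6·2^0 − 2 = 4.
Assume |V_r| = 6·2^r − 2.
Then |V_{r+1}| = |V_r| + 2 + |V_r| = 2|V_r| + 2 = 2(6·2^r − 2) + 2 = 6·2^{r+1} − 4 + 2 = 6·2^{r+1} − 2.
By induction, |V_i| = 6·2^i − 2 for all i ≥ 0.

|V_i| = 6·2^i − 2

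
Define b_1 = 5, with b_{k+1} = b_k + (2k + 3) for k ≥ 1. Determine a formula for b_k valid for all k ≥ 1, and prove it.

Claim: b_k = k^2 + 2k + 2.

Base case: b_1 = 5, and 1^2 + 2·1 + 2 = 5.
Assume b_j = j^2 + 2j + 2.
Then b_{j+1} = b_j + (2j + 3) = (j^2 + 2j + 2) + (2j + 3) = j^2 + 4j + 5,
and (j+1)^2 + 2·(j+1) + 2 = j^2 + 4j + 5.
This completes the inductive step, so b_k = k^2 + 2k + 2 for all k ≥ 1.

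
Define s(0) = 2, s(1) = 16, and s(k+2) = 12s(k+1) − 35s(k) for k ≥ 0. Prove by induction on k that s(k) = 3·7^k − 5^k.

Base cases: s(0) = 2 and 3·7^0 − 5^0 = 2; s(1) = 16 and 3·7^1 − 5^1 = 16.
Assume s(j) = 3·7^j − 5^j for all 0 ≤ j ≤ m, where m ≥ 1.
Then s(m+1) = 12s(m) − 35s(m−1) = 12·(3·7^m − 5^m) − 35·(3·7^{m−1} − 5^{m−1}) = 3·(12·7 − 35)7^{m−1} − (12·5 − 35)5^{m−1} = 147·7^{m−1} − 25·5^{m−1} = 3·7^{m+1} − 5^{m+1}.
By strong induction, s(k) = 3·7^k − 5^k for all k ≥ 0.

s(k) = 3·7^k − 5^k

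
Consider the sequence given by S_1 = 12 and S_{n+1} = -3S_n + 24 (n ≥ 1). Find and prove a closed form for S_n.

Claim: S_n = -2·(-3)^n + 6.

Base case: S_1 = 12, and -2·(-3)^1 + 6 = 6 + 6 = 12.
Assume S_r = -2·(-3)^r + 6 for some r ≥ 1.
Then S_{r+1} = -3S_r + 24 = -3·(-2·(-3)^r + 6) + 24 = 6·(-3)^r − 18 + 24 = -2·(-3)^{r+1} + 6.
So the formula holds for r+1, and by induction S_n = -2·(-3)^n + 6 for all n ≥ 1.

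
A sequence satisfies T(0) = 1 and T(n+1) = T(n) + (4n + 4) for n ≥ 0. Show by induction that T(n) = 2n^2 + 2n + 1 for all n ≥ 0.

Base case: T(0) = 1, and 2·0^2 + 2·0 + 1 = 1.
Assume T(m) = 2m^2 + 2m + 1.
Then T(m+1) = T(m) + (4m + 4) = (2m^2 + 2m + 1) + (4m + 4) = 2m^2 + 6m + 5,
and 2·(m+1)^2 + 2·(m+1) + 1 = 2m^2 + 6m + 5.
This completes the inductive step, so T(n) = 2n^2 + 2n + 1 for all n ≥ 0.

T(n) = 2n^2 + 2n + 1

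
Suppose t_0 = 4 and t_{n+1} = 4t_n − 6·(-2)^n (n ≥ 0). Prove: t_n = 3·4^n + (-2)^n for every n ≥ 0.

Base case: t_0 = 4, and 3·4^0 + (-2)^0 = 3 + 1 = 4.
Assume t_j = 3·4^j + (-2)^j for some j ≥ 0.
Then t_{j+1} = 4t_j − 6·(-2)^j = 4·(3·4^j + (-2)^j) − 6·(-2)^j = 3·4^{j+1} + 4·(-2)^j − 6·(-2)^j = 3·4^{j+1} − 2·(-2)^j = 3·4^{j+1} + (-2)^{j+1}.
By induction, t_n = 3·4^n + (-2)^n for all n ≥ 0.

t_n = 3·4^n + (-2)^n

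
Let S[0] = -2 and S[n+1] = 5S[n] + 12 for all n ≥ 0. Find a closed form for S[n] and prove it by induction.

Claim: S[n] = 5^n − 3.

Base case: S[0] = -2, and 5^0 − 3 = 1 − 3 = -2.
Assume S[r] = 5^r − 3 for some r ≥ 0.
Then S[r+1] = 5S[r] + 12 = 5·(5^r − 3) + 12 = 5^{r+1} − 15 + 12 = 5^{r+1} − 3.
This completes the inductive step, so S[n] = 5^n − 3 for all n ≥ 0.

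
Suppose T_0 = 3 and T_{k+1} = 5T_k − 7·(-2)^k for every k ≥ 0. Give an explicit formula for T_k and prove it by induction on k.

Claim: T_k = 2·5^k + (-2)^k.

Base case: T_0 = 3, and 2·5^0 + (-2)^0 = 2 + 1 = 3.
Assume T_j = 2·5^j + (-2)^j for some j ≥ 0.
Then T_{j+1} = 5T_j − 7·(-2)^j = 5·(2·5^j + (-2)^j) − 7·(-2)^j = 2·5^{j+1} + 5·(-2)^j − 7·(-2)^j = 2·5^{j+1} − 2·(-2)^j = 2·5^{j+1} + (-2)^{j+1}.
So the formula holds for j+1, and by induction T_k = 2·5^k + (-2)^k for all k ≥ 0.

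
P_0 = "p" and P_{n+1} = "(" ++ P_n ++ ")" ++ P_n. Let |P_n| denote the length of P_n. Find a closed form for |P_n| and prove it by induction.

Claim: |P_n| = 3·2^n − 2.

Base case: |P_0| = 1, and 3·2^0 − 2 = 1.
Assume |P_k| = 3·2^k − 2.
Then |P_{k+1}| = 1 + |P_k| + 1 + |P_k| = 2|P_k| + 2 = 2(3·2^k − 2) + 2 = 3·2^{k+1} − 4 + 2 = 3·2^{k+1} − 2.
So the formula holds for k+1, and by induction |P_n| = 3·2^n − 2 for all n ≥ 0.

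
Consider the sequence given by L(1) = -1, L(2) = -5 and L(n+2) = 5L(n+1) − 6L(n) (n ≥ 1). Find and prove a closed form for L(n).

Claim: L(n) = 2^n − 3^n.

Base cases: L(1) = -1 and 2^1 − 3^1 = -1; L(2) = -5 and 2^2 − 3^2 = -5.
Assume L(j) = 2^j − 3^j for all 1 ≤ j ≤ m, where m ≥ 2.
Then L(m+1) = 5L(m) − 6L(m−1) = 5·(2^m − 3^m) − 6·(2^{m−1} − 3^{m−1}) = (5·2 − 6)2^{m−1} − (5·3 − 6)3^{m−1} = 4·2^{m−1} − 9·3^{m−1} = 2^{m+1} − 3^{m+1}.
Hence L(n) = 2^n − 3^n for every n ≥ 1, by strong induction.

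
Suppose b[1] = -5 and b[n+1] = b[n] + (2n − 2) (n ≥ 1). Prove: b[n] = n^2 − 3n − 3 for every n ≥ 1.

Base case: b[1] = -5, and 1^2 − 3·1 − 3 = -5.
Assume b[m] = m^2 − 3m − 3.
Then b[m+1] = b[m] + (2m − 2) = (m^2 − 3m − 3) + (2m − 2) = m^2 − m − 5,
and (m+1)^2 − 3·(m+1) − 3 = m^2 − m − 5.
By induction, b[n] = n^2 − 3n − 3 for all n ≥ 1.

b[n] = n^2 − 3n − 3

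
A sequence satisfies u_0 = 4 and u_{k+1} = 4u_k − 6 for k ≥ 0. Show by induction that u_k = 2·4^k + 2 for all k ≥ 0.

Base case: u_0 = 4, and 2·4^0 + 2 = 2 + 2 = 4.
Assume u_r = 2·4^r + 2 for some r ≥ 0.
Then u_{r+1} = 4u_r − 6 = 4·(2·4^r + 2) − 6 = 8·4^r + 8 − 6 = 2·4^{r+1} + 2.
This completes the inductive step, so u_k = 2·4^k + 2 for all k ≥ 0.

u_k = 2·4^k + 2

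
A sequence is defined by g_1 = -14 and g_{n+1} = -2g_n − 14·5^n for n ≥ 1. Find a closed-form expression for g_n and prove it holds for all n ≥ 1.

Claim: g_n = 2·(-2)^n − 2·5^n.

Base case: g_1 = -14, and 2·(-2)^1 − 2·5^1 = -4 − 10 = -14.
Assume g_k = 2·(-2)^k − 2·5^k for some k ≥ 1.
Then g_{k+1} = -2g_k − 14·5^k = -2·(2·(-2)^k − 2·5^k) − 14·5^k = 2·(-2)^{k+1} + 4·5^k − 14·5^k = 2·(-2)^{k+1} − 10·5^k = 2·(-2)^{k+1} − 2·5^{k+1}.
This completes the inductive step, so g_n = 2·(-2)^n − 2·5^n for all n ≥ 1.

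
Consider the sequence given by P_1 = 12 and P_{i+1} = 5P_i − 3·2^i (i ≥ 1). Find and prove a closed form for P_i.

Claim: P_i = 2·5^i + 2^i.

Base case: P_1 = 12, and 2·5^1 + 2^1 = 10 + 2 = 12.
Assume P_j = 2·5^j + 2^j for some j ≥ 1.
Then P_{j+1} = 5P_j − 3·2^j = 5·(2·5^j + 2^j) − 3·2^j = 2·5^{j+1} + 5·2^j − 3·2^j = 2·5^{j+1} + 2·2^j = 2·5^{j+1} + 2^{j+1}.
So the formula holds for j+1, and by induction P_i = 2·5^i + 2^i for all i ≥ 1.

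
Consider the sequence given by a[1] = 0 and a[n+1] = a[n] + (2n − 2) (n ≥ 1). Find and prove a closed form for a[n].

Claim: a[n] = n^2 − 3n + 2.

Base case: a[1] = 0, and 1^2 − 3·1 + 2 = 0.
Assume a[k] = k^2 − 3k + 2.
Then a[k+1] = a[k] + (2k − 2) = (k^2 − 3k + 2) + (2k − 2) = k^2 − k,
and (k+1)^2 − 3·(k+1) + 2 = k^2 − k.
By induction, a[n] = n^2 − 3n + 2 for all n ≥ 1.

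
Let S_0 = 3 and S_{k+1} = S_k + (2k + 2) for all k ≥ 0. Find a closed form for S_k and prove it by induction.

Claim: S_k = k^2 + k + 3.

Base case: S_0 = 3, and 0^2 + 0 + 3 = 3.
Assume S_j = j^2 + j + 3.
Then S_{j+1} = S_j + (2j + 2) = (j^2 + j + 3) + (2j + 2) = j^2 + 3j + 5,
and (j+1)^2 + (j+1) + 3 = j^2 + 3j + 5.
By induction, S_k = k^2 + k + 3 for all k ≥ 0.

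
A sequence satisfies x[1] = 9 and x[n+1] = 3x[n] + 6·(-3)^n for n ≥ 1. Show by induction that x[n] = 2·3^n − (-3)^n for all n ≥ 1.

Base case: x[1] = 9, and 2·3^1 − (-3)^1 = 6 + 3 = 9.
Assume x[r] = 2·3^r − (-3)^r for some r ≥ 1.
Then x[r+1] = 3x[r] + 6·(-3)^r = 3·(2·3^r − (-3)^r) + 6·(-3)^r = 2·3^{r+1} − 3·(-3)^r + 6·(-3)^r = 2·3^{r+1} + 3·(-3)^r = 2·3^{r+1} − (-3)^{r+1}.
By induction, x[n] = 2·3^n − (-3)^n for all n ≥ 1.

x[n] = 2·3^n − (-3)^n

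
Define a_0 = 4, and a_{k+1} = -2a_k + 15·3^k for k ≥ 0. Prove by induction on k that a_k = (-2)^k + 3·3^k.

Base case: a_0 = 4, and (-2)^0 + 3·3^0 = 1 + 3 = 4.
Assume a_r = (-2)^r + 3·3^r for some r ≥ 0.
Then a_{r+1} = -2a_r + 15·3^r = -2·((-2)^r + 3·3^r) + 15·3^r = (-2)^{r+1} − 6·3^r + 15·3^r = (-2)^{r+1} + 9·3^r = (-2)^{r+1} + 3·3^{r+1}.
Hence a_k = (-2)^k + 3·3^k for every k ≥ 0, by induction.

a_k = (-2)^k + 3·3^k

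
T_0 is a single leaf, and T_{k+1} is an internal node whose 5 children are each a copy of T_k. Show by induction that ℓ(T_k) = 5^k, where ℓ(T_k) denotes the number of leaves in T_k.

Base case: ℓ(T_0) = 1, and 5^0 = 1.
Assume ℓ(T_j) = 5^j.
Then ℓ(T_{j+1}) = 5·ℓ(T_j) = 5·5^j = 5^{j+1}.
So the formula holds for j+1, and by induction ℓ(T_k) = 5^k for all k ≥ 0.

ℓ(T_k) = 5^k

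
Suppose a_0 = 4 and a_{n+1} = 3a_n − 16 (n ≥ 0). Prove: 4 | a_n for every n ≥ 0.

Base case: a_0 = 4 = 4·1, so 4 | a_0.
Assume 4 | a_r, so a_r = 4t for some integer t.
Then a_{r+1} = 3a_r − 16 = 3·(4t) − 16 = 4(3t − 4), so 4 | a_{r+1}.
This completes the inductive step, so 4 | a_n for all n ≥ 0.

4 | a_n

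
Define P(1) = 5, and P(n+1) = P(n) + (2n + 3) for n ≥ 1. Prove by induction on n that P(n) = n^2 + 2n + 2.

Base case: P(1) = 5, and 1^2 + 2·1 + 2 = 5.
Assume P(r) = r^2 + 2r + 2.
Then P(r+1) = P(r) + (2r + 3) = (r^2 + 2r + 2) + (2r + 3) = r^2 + 4r + 5,
and (r+1)^2 + 2·(r+1) + 2 = r^2 + 4r + 5.
Hence P(n) = n^2 + 2n + 2 for every n ≥ 1, by induction.

P(n) = n^2 + 2n + 2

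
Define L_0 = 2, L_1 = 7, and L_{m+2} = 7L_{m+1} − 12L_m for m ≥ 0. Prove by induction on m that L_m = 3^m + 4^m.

Base cases: L_0 = 2 and 3^0 + 4^0 = 2; L_1 = 7 and 3^1 + 4^1 = 7.
Assume L_j = 3^j + 4^j for all 0 ≤ j ≤ k, where k ≥ 1.
Then L_{k+1} = 7L_k − 12L_{k−1} = 7·(3^k + 4^k) − 12·(3^{k−1} + 4^{k−1}) = (7·3 − 12)3^{k−1} + (7·4 − 12)4^{k−1} = 9·3^{k−1} + 16·4^{k−1} = 3^{k+1} + 4^{k+1}.
Hence L_m = 3^m + 4^m for every m ≥ 0, by strong induction.

L_m = 3^m + 4^m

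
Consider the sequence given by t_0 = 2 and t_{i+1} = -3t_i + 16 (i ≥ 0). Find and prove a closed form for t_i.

Claim: t_i = -2·(-3)^i + 4.

Base case: t_0 = 2, and -2·(-3)^0 + 4 = -2 + 4 = 2.
Assume t_r = -2·(-3)^r + 4 for some r ≥ 0.
Then t_{r+1} = -3t_r + 16 = -3·(-2·(-3)^r + 4) + 16 = 6·(-3)^r − 12 + 16 = -2·(-3)^{r+1} + 4.
By induction, t_i = -2·(-3)^i + 4 for all i ≥ 0.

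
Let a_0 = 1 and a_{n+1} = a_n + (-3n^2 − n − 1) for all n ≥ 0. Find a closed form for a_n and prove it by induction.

Claim: a_n = -n^3 + n^2 − n + 1.

Base case: a_0 = 1, and -0^3 + 0^2 − 0 + 1 = 1.
Assume a_j = -j^3 + j^2 − j + 1.
Then a_{j+1} = a_j + (-3j^2 − j − 1) = (-j^3 + j^2 − j + 1) + (-3j^2 − j − 1) = -j^3 − 2j^2 − 2j,
and -(j+1)^3 + (j+1)^2 − (j+1) + 1 = -j^3 − 2j^2 − 2j.
This completes the inductive step, so a_n = -n^3 + n^2 − n + 1 for all n ≥ 0.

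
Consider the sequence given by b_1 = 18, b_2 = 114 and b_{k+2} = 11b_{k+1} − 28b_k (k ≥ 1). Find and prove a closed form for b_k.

Claim: b_k = 4^k + 2·7^k.

Base cases: b_1 = 18 and 4^1 + 2·7^1 = 18; b_2 = 114 and 4^2 + 2·7^2 = 114.
Assume b_j = 4^j + 2·7^j for all 1 ≤ j ≤ m, where m ≥ 2.
Then b_{m+1} = 11b_m − 28b_{m−1} = 11·(4^m + 2·7^m) − 28·(4^{m−1} + 2·7^{m−1}) = (11·4 − 28)4^{m−1} + 2·(11·7 − 28)7^{m−1} = 16·4^{m−1} + 98·7^{m−1} = 4^{m+1} + 2·7^{m+1}.
Hence b_k = 4^k + 2·7^k for every k ≥ 1, by strong induction.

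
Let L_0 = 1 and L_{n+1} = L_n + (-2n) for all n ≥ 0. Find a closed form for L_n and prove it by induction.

Claim: L_n = -n^2 + n + 1.

Base case: L_0 = 1, and -0^2 + 0 + 1 = 1.
Assume L_j = -j^2 + j + 1.
Then L_{j+1} = L_j + (-2j) = (-j^2 + j + 1) + (-2j) = -j^2 − j + 1,
and -(j+1)^2 + (j+1) + 1 = -j^2 − j + 1.
By induction, L_n = -n^2 + n + 1 for all n ≥ 0.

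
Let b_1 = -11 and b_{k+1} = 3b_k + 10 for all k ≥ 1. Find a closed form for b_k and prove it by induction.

Claim: b_k = -2·3^k − 5.

Base case: b_1 = -11, and -2·3^1 − 5 = -6 − 5 = -11.
Assume b_m = -2·3^m − 5 for some m ≥ 1.
Then b_{m+1} = 3b_m + 10 = 3·(-2·3^m − 5) + 10 = -6·3^m − 15 + 10 = -2·3^{m+1} − 5.
Hence b_k = -2·3^k − 5 for every k ≥ 1, by induction.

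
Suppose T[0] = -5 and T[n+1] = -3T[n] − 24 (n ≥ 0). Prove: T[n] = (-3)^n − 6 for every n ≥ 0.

Base case: T[0] = -5, and (-3)^0 − 6 = 1 − 6 = -5.
Assume T[r] = (-3)^r − 6 for some r ≥ 0.
Then T[r+1] = -3T[r] − 24 = -3·((-3)^r − 6) − 24 = -3·(-3)^r + 18 − 24 = (-3)^{r+1} − 6.
Hence T[n] = (-3)^n − 6 for every n ≥ 0, by induction.

T[n] = (-3)^n − 6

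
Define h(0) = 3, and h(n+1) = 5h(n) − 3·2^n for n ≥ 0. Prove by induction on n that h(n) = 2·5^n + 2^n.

Base case: h(0) = 3, and 2·5^0 + 2^0 = 2 + 1 = 3.
Assume h(r) = 2·5^r + 2^r for some r ≥ 0.
Then h(r+1) = 5h(r) − 3·2^r = 5·(2·5^r + 2^r) − 3·2^r = 2·5^{r+1} + 5·2^r − 3·2^r = 2·5^{r+1} + 2·2^r = 2·5^{r+1} + 2^{r+1}.
So the formula holds for r+1, and by induction h(n) = 2·5^n + 2^n for all n ≥ 0.

h(n) = 2·5^n + 2^n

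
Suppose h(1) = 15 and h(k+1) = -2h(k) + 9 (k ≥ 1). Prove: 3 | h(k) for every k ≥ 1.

Base case: h(1) = 15 = 3·5, so 3 | h(1).
Assume 3 | h(j), so h(j) = 3t for some integer t.
Then h(j+1) = -2h(j) + 9 = -2·(3t) + 9 = 3(-2t + 3), so 3 | h(j+1).
This completes the inductive step, so 3 | h(k) for all k ≥ 1.

3 | h(k)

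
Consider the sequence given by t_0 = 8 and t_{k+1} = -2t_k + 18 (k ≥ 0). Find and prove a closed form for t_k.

Claim: t_k = 2·(-2)^k + 6.

Base case: t_0 = 8, and 2·(-2)^0 + 6 = 2 + 6 = 8.
Assume t_m = 2·(-2)^m + 6 for some m ≥ 0.
Then t_{m+1} = -2t_m + 18 = -2·(2·(-2)^m + 6) + 18 = -4·(-2)^m − 12 + 18 = 2·(-2)^{m+1} + 6.
This completes the inductive step, so t_k = 2·(-2)^k + 6 for all k ≥ 0.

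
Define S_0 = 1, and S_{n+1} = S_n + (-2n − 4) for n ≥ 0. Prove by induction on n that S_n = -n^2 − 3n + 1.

Base case: S_0 = 1, and -0^2 − 3·0 + 1 = 1.
Assume S_k = -k^2 − 3k + 1.
Then S_{k+1} = S_k + (-2k − 4) = (-k^2 − 3k + 1) + (-2k − 4) = -k^2 − 5k − 3,
and -(k+1)^2 − 3·(k+1) + 1 = -k^2 − 5k − 3.
By induction, S_n = -n^2 − 3n + 1 for all n ≥ 0.

S_n = -n^2 − 3n + 1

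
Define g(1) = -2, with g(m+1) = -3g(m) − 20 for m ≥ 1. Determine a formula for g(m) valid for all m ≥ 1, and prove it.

Claim: g(m) = -(-3)^m − 5.

Base case: g(1) = -2, and -(-3)^1 − 5 = 3 − 5 = -2.
Assume g(r) = -(-3)^r − 5 for some r ≥ 1.
Then g(r+1) = -3g(r) − 20 = -3·(-(-3)^r − 5) − 20 = 3·(-3)^r + 15 − 20 = -(-3)^{r+1} − 5.
So the formula holds for r+1, and by induction g(m) = -(-3)^m − 5 for all m ≥ 1.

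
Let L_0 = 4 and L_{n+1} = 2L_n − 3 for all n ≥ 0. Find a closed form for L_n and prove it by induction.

Claim: L_n = 2^n + 3.

Base case: L_0 = 4, and 2^0 + 3 = 1 + 3 = 4.
Assume L_m = 2^m + 3 for some m ≥ 0.
Then L_{m+1} = 2L_m − 3 = 2·(2^m + 3) − 3 = 2^{m+1} + 6 − 3 = 2^{m+1} + 3.
By induction, L_n = 2^n + 3 for all n ≥ 0.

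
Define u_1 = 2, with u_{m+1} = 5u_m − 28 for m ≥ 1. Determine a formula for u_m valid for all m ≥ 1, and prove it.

Claim: u_m = -5^m + 7.

Base case: u_1 = 2, and -5^1 + 7 = -5 + 7 = 2.
Assume u_j = -5^j + 7 for some j ≥ 1.
Then u_{j+1} = 5u_j − 28 = 5·(-5^j + 7) − 28 = -5^{j+1} + 35 − 28 = -5^{j+1} + 7.
This completes the inductive step, so u_m = -5^m + 7 for all m ≥ 1.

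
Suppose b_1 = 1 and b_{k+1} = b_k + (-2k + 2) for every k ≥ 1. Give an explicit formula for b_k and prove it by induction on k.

Claim: b_k = -k^2 + 3k − 1.

Base case: b_1 = 1, and -1^2 + 3·1 − 1 = 1.
Assume b_r = -r^2 + 3r − 1.
Then b_{r+1} = b_r + (-2r + 2) = (-r^2 + 3r − 1) + (-2r + 2) = -r^2 + r + 1,
and -(r+1)^2 + 3·(r+1) − 1 = -r^2 + r + 1.
Hence b_k = -k^2 + 3k − 1 for every k ≥ 1, by induction.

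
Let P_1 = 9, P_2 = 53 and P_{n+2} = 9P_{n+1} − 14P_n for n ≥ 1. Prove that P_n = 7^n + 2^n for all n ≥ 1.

Base cases: P_1 = 9 and 7^1 + 2^1 = 9; P_2 = 53 and 7^2 + 2^2 = 53.
Assume P_i = 7^i + 2^i for all 1 ≤ i ≤ j, where j ≥ 2.
Then P_{j+1} = 9P_j − 14P_{j−1} = 9·(7^j + 2^j) − 14·(7^{j−1} + 2^{j−1}) = (9·7 − 14)7^{j−1} + (9·2 − 14)2^{j−1} = 49·7^{j−1} + 4·2^{j−1} = 7^{j+1} + 2^{j+1}.
By strong induction, P_n = 7^n + 2^n for all n ≥ 1.

P_n = 7^n + 2^n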